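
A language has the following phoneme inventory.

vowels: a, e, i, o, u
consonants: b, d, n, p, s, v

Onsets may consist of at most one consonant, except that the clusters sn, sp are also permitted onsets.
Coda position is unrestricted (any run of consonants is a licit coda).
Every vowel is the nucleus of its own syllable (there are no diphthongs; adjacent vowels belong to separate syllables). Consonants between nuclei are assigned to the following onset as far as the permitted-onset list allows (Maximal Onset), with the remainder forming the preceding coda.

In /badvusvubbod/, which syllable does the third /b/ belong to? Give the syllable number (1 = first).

Vowels present: a, u, u, o; each is a nucleus, giving 4 syllables.
σ1/σ2 boundary: /dv/; trying suffixes from longest down, /v/ is the first permitted one, so coda /d/ | onset /v/.
σ2/σ3 boundary: /sv/; trying suffixes from longest down, /v/ is the first permitted one, so coda /s/ | onset /v/.
σ3/σ4 boundary: /bb/; trying suffixes from longest down, /b/ is the first permitted one, so coda /b/ | onset /b/.
So the parse is bad.vus.vub.bod.
The third /b/ is in the onset of syllable 4 (/bod/).

4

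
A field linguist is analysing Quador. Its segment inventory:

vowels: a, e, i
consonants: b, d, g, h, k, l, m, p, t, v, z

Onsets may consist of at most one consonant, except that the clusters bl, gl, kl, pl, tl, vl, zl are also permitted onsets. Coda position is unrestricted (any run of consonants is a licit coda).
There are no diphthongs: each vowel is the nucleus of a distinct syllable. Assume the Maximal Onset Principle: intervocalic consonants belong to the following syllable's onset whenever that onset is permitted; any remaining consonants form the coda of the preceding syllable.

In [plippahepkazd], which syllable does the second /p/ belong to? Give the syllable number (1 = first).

The vowels are i, a, e, a — 4 nuclei, so 4 syllables.
σ1/σ2 boundary: /pp/ — longest licit onset from the right is /p/, leaving /p/ as coda.
σ2/σ3 boundary: /h/ → onset of the next syllable (single consonants are always licit onsets).
σ3/σ4 boundary: /pk/ — longest licit onset from the right is /k/, leaving /p/ as coda.
Syllabification: plip.pa.hep.kazd.
The second /p/ is in the coda of syllable 1 (/plip/).

1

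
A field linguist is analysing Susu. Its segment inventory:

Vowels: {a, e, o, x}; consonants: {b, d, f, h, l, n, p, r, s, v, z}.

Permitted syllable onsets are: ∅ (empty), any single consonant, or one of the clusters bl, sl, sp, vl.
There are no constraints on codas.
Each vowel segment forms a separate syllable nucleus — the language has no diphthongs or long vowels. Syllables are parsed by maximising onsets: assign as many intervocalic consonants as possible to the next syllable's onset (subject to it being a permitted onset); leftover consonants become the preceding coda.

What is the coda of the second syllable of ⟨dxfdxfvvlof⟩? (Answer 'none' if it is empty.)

Vowels present: x, x, o; each is a nucleus, giving 3 syllables.
V1 /x/ – V2 /x/: /fd/ — longest licit onset from the right is /d/, leaving /f/ as coda.
V2 /x/ – V3 /o/: /fvvl/ — longest licit onset from the right is /vl/, leaving /fv/ as coda.
So the parse is dxf.dxfv.vlof.
Syllable 2 is /dxfv/: onset /d/, nucleus /x/, coda /fv/.

fv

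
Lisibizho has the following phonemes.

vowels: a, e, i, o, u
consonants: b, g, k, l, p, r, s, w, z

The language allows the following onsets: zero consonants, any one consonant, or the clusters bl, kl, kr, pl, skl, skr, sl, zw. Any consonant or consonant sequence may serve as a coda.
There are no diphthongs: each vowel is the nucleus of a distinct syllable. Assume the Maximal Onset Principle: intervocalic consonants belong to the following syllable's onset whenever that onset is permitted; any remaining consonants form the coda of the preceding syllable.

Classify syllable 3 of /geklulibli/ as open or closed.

Vowels present: e, u, i, i; each is a nucleus, giving 4 syllables.
V1 /e/ – V2 /u/: /kl/ — entire cluster is a permitted onset → onset /kl/, coda ∅.
V2 /u/ – V3 /i/: /l/ is a single consonant, so it becomes the next onset.
V3 /i/ – V4 /i/: cluster /bl/ — /bl/ is itself a permitted onset, so the whole cluster goes right; preceding coda = ∅.
Putting it together: ge.klu.li.bli.
Syllable 3 is /li/; it ends in its nucleus with no coda, so it is open.

open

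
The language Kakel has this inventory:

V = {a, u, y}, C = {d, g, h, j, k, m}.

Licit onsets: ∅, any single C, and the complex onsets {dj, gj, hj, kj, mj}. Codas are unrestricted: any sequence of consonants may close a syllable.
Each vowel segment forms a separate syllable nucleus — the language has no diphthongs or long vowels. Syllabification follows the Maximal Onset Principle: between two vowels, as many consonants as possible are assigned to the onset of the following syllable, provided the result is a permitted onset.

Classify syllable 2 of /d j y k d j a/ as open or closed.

Nuclei (vowels): y, a → 2 syllables.
Between /y/ (V1) and /a/ (V2): /kdj/; trying suffixes from longest down, /dj/ is the first permitted one, so coda /k/ | onset /dj/.
So the parse is djyk.dja.
Syllable 2 is /dja/; it ends in its nucleus with no coda, so it is open.

open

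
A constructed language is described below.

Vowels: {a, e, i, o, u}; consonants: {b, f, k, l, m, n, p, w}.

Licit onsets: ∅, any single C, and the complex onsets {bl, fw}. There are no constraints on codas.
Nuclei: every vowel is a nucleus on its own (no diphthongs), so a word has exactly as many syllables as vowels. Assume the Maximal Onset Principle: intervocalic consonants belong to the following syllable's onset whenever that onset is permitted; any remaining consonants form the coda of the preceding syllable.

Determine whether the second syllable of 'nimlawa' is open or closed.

Vowels present: i, a, a; each is a nucleus, giving 3 syllables.
/i…a/ gap (V1→V2): /ml/ splits as /m/ + /l/ (/l/ is the longest suffix that is a licit onset).
/a…a/ gap (V2→V3): just /w/ — single C goes to the following onset.
Syllabification: nim.la.wa.
Syllable 2 is /la/; it ends in its nucleus with no coda, so it is open.

open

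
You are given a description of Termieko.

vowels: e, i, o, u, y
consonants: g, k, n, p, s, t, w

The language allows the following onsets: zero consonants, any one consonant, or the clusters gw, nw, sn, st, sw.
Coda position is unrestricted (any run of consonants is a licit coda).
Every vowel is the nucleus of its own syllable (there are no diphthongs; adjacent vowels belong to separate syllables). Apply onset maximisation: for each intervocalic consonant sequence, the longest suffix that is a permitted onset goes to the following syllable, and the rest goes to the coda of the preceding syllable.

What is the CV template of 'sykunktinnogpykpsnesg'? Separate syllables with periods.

Nuclei (vowels): y, u, i, o, y, e → 6 syllables.
Between /y/ (V1) and /u/ (V2): just /k/ — single C goes to the following onset.
Between /u/ (V2) and /i/ (V3): /nkt/ — longest licit onset from the right is /t/, leaving /nk/ as coda.
Between /i/ (V3) and /o/ (V4): /nn/ — longest licit onset from the right is /n/, leaving /n/ as coda.
Between /o/ (V4) and /y/ (V5): cluster /gp/ — the longest permitted-onset suffix is /p/; onset = /p/, preceding coda = /g/.
Between /y/ (V5) and /e/ (V6): /kpsn/ — longest licit onset from the right is /sn/, leaving /kp/ as coda.
So the parse is sy.kunk.tin.nog.pykp.snesg.
Mapping each syllable to C/V: /sy/ → CV, /kunk/ → CVCC, /tin/ → CVC, /nog/ → CVC, /pykp/ → CVCC, /snesg/ → CCVCC.

CV.CVCC.CVC.CVC.CVCC.CCVCC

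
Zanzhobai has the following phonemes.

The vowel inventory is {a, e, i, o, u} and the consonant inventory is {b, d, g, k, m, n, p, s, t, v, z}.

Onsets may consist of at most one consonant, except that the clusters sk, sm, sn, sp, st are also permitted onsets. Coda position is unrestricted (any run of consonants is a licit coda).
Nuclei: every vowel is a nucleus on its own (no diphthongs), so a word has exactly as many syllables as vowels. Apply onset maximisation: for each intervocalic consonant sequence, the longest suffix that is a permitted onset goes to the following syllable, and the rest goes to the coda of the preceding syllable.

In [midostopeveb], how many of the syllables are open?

Nuclei (vowels): i, o, o, e, e → 5 syllables.
Between /i/ (V1) and /o/ (V2): /d/ is a single consonant, so it becomes the next onset.
Between /o/ (V2) and /o/ (V3): /st/ is a licit onset in full, so it all attaches to the next syllable.
Between /o/ (V3) and /e/ (V4): just /p/ — single C goes to the following onset.
Between /e/ (V4) and /e/ (V5): just /v/ — single C goes to the following onset.
Putting it together: mi.do.sto.pe.veb.
Classifying each syllable: /mi/ (open), /do/ (open), /sto/ (open), /pe/ (open), /veb/ (closed).
Open syllables: 4.

4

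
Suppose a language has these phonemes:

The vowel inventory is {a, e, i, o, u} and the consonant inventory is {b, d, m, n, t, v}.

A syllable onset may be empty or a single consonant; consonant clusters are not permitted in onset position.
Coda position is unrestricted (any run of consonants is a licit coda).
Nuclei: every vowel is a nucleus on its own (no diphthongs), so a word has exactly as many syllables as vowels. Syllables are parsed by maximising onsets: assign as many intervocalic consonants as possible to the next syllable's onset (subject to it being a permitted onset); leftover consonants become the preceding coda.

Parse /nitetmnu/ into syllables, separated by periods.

Vowels present: i, e, u; each is a nucleus, giving 3 syllables.
V1 /i/ – V2 /e/: just /t/ — single C goes to the following onset.
V2 /e/ – V3 /u/: /tmn/ — longest licit onset from the right is /n/, leaving /tm/ as coda.

ni.tetm.nu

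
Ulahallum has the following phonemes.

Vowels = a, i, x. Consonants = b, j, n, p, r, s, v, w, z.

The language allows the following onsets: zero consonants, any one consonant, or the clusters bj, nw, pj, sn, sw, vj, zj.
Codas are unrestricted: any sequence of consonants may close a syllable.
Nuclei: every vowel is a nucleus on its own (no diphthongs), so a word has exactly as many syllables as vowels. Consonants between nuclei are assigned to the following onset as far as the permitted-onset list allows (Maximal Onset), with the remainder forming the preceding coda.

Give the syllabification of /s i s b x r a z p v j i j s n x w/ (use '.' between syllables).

The vowels are i, x, a, i, x — 5 nuclei, so 5 syllables.
V1 /i/ – V2 /x/: /sb/ — longest licit onset from the right is /b/, leaving /s/ as coda.
V2 /x/ – V3 /a/: just /r/ — single C goes to the following onset.
V3 /a/ – V4 /i/: /zpvj/ splits as /zp/ + /vj/ (/vj/ is the longest suffix that is a licit onset).
V4 /i/ – V5 /x/: /jsn/ splits as /j/ + /sn/ (/sn/ is the longest suffix that is a licit onset).

sis.bx.razp.vjij.snxw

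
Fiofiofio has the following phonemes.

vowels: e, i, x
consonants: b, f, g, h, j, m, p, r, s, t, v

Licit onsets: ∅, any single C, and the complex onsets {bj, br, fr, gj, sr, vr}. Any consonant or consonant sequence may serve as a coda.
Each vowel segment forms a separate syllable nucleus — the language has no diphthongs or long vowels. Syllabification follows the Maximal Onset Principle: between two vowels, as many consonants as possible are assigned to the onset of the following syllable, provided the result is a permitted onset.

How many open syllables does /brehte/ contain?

1

Nuclei (vowels): e, e → 2 syllables.
/e…e/ gap (V1→V2): /ht/ — longest licit onset from the right is /t/, leaving /h/ as coda.
Syllabification: breh.te.
Classifying each syllable: /breh/ (closed), /te/ (open).
Open syllables: 1.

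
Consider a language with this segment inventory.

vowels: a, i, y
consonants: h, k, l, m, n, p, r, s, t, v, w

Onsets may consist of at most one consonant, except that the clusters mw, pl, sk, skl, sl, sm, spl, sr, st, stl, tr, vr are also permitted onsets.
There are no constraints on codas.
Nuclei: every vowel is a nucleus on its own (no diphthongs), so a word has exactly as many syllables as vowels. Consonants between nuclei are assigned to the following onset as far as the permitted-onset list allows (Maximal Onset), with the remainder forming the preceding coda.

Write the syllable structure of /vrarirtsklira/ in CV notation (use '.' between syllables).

CCV.CVCC.CCCV.CV

Nuclei (vowels): a, i, i, a → 4 syllables.
/a…i/ gap (V1→V2): /r/ → onset of the next syllable (single consonants are always licit onsets).
/i…i/ gap (V2→V3): cluster /rtskl/ — the longest permitted-onset suffix is /skl/; onset = /skl/, preceding coda = /rt/.
/i…a/ gap (V3→V4): just /r/ — single C goes to the following onset.
Result: vra.rirt.skli.ra.
Mapping each syllable to C/V: /vra/ → CCV, /rirt/ → CVCC, /skli/ → CCCV, /ra/ → CV.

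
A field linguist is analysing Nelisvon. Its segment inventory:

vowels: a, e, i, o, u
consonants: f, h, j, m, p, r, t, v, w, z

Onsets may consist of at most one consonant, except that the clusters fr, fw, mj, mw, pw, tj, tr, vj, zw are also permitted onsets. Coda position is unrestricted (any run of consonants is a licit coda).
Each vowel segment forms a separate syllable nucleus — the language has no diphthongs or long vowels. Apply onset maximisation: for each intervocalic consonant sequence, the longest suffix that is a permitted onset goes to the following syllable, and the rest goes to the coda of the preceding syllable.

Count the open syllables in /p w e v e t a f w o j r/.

3

The vowels are e, e, a, o — 4 nuclei, so 4 syllables.
σ1/σ2 boundary: just /v/ — single C goes to the following onset.
σ2/σ3 boundary: just /t/ — single C goes to the following onset.
σ3/σ4 boundary: /fw/ — entire cluster is a permitted onset → onset /fw/, coda ∅.
Result: pwe.ve.ta.fwojr.
Classifying each syllable: /pwe/ (open), /ve/ (open), /ta/ (open), /fwojr/ (closed).
Open syllables: 3.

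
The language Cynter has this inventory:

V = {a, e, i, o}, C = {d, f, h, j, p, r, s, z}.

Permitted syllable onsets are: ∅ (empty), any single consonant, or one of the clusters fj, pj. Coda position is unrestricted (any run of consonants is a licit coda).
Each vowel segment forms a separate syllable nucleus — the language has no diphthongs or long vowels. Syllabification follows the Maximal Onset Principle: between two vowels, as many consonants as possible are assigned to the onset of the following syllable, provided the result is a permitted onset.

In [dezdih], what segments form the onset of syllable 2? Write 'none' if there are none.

Nuclei (vowels): e, i → 2 syllables.
Between /e/ (V1) and /i/ (V2): /zd/; trying suffixes from longest down, /d/ is the first permitted one, so coda /z/ | onset /d/.
Result: dez.dih.
Syllable 2 is /dih/: onset /d/, nucleus /i/, coda /h/.

d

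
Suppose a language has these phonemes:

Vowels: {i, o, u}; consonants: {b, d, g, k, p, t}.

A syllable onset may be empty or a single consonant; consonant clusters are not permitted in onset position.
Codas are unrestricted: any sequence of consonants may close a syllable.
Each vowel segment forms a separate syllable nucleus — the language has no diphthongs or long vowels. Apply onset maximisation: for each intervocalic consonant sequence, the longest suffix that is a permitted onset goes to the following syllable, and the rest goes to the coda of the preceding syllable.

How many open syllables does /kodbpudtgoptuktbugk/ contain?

Vowels present: o, u, o, u, u; each is a nucleus, giving 5 syllables.
/o…u/ gap (V1→V2): /dbp/; trying suffixes from longest down, /p/ is the first permitted one, so coda /db/ | onset /p/.
/u…o/ gap (V2→V3): /dtg/ splits as /dt/ + /g/ (/g/ is the longest suffix that is a licit onset).
/o…u/ gap (V3→V4): /pt/; trying suffixes from longest down, /t/ is the first permitted one, so coda /p/ | onset /t/.
/u…u/ gap (V4→V5): cluster /ktb/ — the longest permitted-onset suffix is /b/; onset = /b/, preceding coda = /kt/.
Result: kodb.pudt.gop.tukt.bugk.
Classifying each syllable: /kodb/ (closed), /pudt/ (closed), /gop/ (closed), /tukt/ (closed), /bugk/ (closed).
Open syllables: 0.

0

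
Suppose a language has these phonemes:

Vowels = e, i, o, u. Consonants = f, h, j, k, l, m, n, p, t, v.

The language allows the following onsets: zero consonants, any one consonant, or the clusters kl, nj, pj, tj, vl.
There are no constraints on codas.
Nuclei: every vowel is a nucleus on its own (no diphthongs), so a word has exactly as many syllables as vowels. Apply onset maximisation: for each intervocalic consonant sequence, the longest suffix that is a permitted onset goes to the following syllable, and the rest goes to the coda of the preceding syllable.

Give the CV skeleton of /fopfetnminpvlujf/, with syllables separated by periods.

Nuclei (vowels): o, e, i, u → 4 syllables.
/o…e/ gap (V1→V2): /pf/ — longest licit onset from the right is /f/, leaving /p/ as coda.
/e…i/ gap (V2→V3): /tnm/; trying suffixes from longest down, /m/ is the first permitted one, so coda /tn/ | onset /m/.
/i…u/ gap (V3→V4): /npvl/ — longest licit onset from the right is /vl/, leaving /np/ as coda.
Result: fop.fetn.minp.vlujf.
Mapping each syllable to C/V: /fop/ → CVC, /fetn/ → CVCC, /minp/ → CVCC, /vlujf/ → CCVCC.

CVC.CVCC.CVCC.CCVCC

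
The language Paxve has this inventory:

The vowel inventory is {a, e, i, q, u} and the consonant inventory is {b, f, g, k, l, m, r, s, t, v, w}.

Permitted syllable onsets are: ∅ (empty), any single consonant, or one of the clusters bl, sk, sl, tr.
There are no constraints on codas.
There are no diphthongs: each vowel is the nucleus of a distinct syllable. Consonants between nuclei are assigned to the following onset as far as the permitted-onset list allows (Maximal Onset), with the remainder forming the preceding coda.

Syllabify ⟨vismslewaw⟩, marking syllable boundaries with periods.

The vowels are i, e, a — 3 nuclei, so 3 syllables.
σ1/σ2 boundary: /smsl/ — longest licit onset from the right is /sl/, leaving /sm/ as coda.
σ2/σ3 boundary: /w/ is a single consonant, so it becomes the next onset.

vism.sle.waw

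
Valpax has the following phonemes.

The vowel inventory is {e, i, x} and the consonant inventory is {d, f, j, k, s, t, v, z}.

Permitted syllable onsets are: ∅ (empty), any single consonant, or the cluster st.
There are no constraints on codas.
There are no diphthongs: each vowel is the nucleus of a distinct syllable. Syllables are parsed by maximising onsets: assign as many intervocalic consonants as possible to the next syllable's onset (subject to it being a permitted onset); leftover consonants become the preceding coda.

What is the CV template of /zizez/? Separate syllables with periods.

CV.CVC

The vowels are i, e — 2 nuclei, so 2 syllables.
/i…e/ gap (V1→V2): just /z/ — single C goes to the following onset.
Putting it together: zi.zez.
Mapping each syllable to C/V: /zi/ → CV, /zez/ → CVC.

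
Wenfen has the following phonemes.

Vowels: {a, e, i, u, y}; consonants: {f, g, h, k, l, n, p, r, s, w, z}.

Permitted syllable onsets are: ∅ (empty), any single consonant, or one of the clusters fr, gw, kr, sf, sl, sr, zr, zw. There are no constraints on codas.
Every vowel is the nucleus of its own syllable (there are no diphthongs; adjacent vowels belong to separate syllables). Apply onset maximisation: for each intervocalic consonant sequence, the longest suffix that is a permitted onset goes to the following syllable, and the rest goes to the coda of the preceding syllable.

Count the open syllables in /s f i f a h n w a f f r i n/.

Vowels present: i, a, a, i; each is a nucleus, giving 4 syllables.
/i…a/ gap (V1→V2): /f/ is a single consonant, so it becomes the next onset.
/a…a/ gap (V2→V3): cluster /hnw/ — the longest permitted-onset suffix is /w/; onset = /w/, preceding coda = /hn/.
/a…i/ gap (V3→V4): /ffr/; trying suffixes from longest down, /fr/ is the first permitted one, so coda /f/ | onset /fr/.
Putting it together: sfi.fahn.waf.frin.
Classifying each syllable: /sfi/ (open), /fahn/ (closed), /waf/ (closed), /frin/ (closed).
Open syllables: 1.

1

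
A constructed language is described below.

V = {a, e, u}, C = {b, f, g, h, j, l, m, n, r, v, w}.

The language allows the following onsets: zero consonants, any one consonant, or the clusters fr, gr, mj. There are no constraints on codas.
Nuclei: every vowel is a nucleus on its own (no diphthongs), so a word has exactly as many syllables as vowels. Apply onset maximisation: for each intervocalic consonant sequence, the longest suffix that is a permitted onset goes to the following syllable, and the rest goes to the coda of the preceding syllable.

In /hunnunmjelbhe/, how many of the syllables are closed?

3

Nuclei (vowels): u, u, e, e → 4 syllables.
/u…u/ gap (V1→V2): cluster /nn/ — the longest permitted-onset suffix is /n/; onset = /n/, preceding coda = /n/.
/u…e/ gap (V2→V3): /nmj/ — longest licit onset from the right is /mj/, leaving /n/ as coda.
/e…e/ gap (V3→V4): /lbh/; trying suffixes from longest down, /h/ is the first permitted one, so coda /lb/ | onset /h/.
So the parse is hun.nun.mjelb.he.
Classifying each syllable: /hun/ (closed), /nun/ (closed), /mjelb/ (closed), /he/ (open).
Closed syllables: 3.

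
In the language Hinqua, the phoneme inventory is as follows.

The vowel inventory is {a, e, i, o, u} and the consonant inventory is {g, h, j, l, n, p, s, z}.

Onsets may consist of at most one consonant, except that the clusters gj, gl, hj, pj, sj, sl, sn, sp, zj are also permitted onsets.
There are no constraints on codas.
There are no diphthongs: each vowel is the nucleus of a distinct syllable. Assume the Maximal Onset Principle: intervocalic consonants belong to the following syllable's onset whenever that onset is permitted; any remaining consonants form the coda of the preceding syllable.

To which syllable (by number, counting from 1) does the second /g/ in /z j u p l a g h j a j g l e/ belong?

4

Vowels present: u, a, a, e; each is a nucleus, giving 4 syllables.
/u…a/ gap (V1→V2): cluster /pl/ — the longest permitted-onset suffix is /l/; onset = /l/, preceding coda = /p/.
/a…a/ gap (V2→V3): cluster /ghj/ — the longest permitted-onset suffix is /hj/; onset = /hj/, preceding coda = /g/.
/a…e/ gap (V3→V4): /jgl/ — longest licit onset from the right is /gl/, leaving /j/ as coda.
Result: zjup.lag.hjaj.gle.
The second /g/ is in the onset of syllable 4 (/gle/).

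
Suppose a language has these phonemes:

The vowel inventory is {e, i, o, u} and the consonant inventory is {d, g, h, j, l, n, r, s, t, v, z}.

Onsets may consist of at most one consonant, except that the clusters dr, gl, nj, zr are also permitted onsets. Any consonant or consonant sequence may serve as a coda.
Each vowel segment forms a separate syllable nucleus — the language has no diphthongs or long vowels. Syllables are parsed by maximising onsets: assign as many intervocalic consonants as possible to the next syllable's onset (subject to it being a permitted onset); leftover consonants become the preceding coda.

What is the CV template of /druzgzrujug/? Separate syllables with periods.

CCVCC.CCV.CVC

The vowels are u, u, u — 3 nuclei, so 3 syllables.
Between /u/ (V1) and /u/ (V2): cluster /zgzr/ — the longest permitted-onset suffix is /zr/; onset = /zr/, preceding coda = /zg/.
Between /u/ (V2) and /u/ (V3): /j/ → onset of the next syllable (single consonants are always licit onsets).
So the parse is druzg.zru.jug.
Mapping each syllable to C/V: /druzg/ → CCVCC, /zru/ → CCV, /jug/ → CVC.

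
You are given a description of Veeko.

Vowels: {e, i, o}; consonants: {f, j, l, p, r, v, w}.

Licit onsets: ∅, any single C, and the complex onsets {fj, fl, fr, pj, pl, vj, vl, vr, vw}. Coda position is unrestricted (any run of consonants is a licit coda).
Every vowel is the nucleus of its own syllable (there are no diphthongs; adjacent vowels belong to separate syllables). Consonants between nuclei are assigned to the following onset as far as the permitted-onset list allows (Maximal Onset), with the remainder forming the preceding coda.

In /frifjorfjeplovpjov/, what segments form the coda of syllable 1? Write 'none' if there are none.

Nuclei (vowels): i, o, e, o, o → 5 syllables.
/i…o/ gap (V1→V2): /fj/ is a licit onset in full, so it all attaches to the next syllable.
/o…e/ gap (V2→V3): /rfj/; trying suffixes from longest down, /fj/ is the first permitted one, so coda /r/ | onset /fj/.
/e…o/ gap (V3→V4): /pl/ — entire cluster is a permitted onset → onset /pl/, coda ∅.
/o…o/ gap (V4→V5): /vpj/ splits as /v/ + /pj/ (/pj/ is the longest suffix that is a licit onset).
Putting it together: fri.fjor.fje.plov.pjov.
Syllable 1 is /fri/: onset /fr/, nucleus /i/, coda ∅.

none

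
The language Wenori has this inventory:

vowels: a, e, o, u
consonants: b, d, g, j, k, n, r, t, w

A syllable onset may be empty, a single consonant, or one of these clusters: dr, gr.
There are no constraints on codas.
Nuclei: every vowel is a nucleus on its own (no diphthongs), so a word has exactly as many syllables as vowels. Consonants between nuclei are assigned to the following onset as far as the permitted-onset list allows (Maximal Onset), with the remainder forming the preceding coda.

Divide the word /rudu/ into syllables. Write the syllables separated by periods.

ru.du

Nuclei (vowels): u, u → 2 syllables.
σ1/σ2 boundary: just /d/ — single C goes to the following onset.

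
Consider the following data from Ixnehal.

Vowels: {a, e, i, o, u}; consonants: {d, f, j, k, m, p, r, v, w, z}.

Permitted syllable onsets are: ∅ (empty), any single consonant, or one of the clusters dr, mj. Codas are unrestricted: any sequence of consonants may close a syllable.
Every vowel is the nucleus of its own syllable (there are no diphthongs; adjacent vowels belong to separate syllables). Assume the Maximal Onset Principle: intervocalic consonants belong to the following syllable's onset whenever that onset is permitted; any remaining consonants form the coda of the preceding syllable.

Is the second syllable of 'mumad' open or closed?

Vowels present: u, a; each is a nucleus, giving 2 syllables.
/u…a/ gap (V1→V2): just /m/ — single C goes to the following onset.
Syllabification: mu.mad.
Syllable 2 is /mad/ with coda /d/, so it is closed.

closed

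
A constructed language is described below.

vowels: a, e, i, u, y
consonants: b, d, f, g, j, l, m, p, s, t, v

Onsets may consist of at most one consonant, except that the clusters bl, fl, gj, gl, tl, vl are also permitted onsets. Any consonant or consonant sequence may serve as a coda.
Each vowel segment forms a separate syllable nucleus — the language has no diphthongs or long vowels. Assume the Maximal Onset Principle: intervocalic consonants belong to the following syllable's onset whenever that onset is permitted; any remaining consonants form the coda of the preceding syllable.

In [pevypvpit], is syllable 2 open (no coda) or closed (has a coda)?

Vowels present: e, y, i; each is a nucleus, giving 3 syllables.
Between /e/ (V1) and /y/ (V2): /v/ → onset of the next syllable (single consonants are always licit onsets).
Between /y/ (V2) and /i/ (V3): cluster /pvp/ — the longest permitted-onset suffix is /p/; onset = /p/, preceding coda = /pv/.
Result: pe.vypv.pit.
Syllable 2 is /vypv/ with coda /pv/, so it is closed.

closed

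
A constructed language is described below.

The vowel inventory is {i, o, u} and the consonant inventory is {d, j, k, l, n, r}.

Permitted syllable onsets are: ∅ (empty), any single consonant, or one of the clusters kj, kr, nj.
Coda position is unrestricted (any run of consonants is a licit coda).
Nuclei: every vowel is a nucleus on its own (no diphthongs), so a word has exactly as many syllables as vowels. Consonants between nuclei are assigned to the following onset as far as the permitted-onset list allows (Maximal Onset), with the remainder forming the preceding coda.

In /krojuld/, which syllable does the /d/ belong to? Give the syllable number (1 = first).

Nuclei (vowels): o, u → 2 syllables.
Between /o/ (V1) and /u/ (V2): /j/ → onset of the next syllable (single consonants are always licit onsets).
Result: kro.juld.
The /d/ is in the coda of syllable 2 (/juld/).

2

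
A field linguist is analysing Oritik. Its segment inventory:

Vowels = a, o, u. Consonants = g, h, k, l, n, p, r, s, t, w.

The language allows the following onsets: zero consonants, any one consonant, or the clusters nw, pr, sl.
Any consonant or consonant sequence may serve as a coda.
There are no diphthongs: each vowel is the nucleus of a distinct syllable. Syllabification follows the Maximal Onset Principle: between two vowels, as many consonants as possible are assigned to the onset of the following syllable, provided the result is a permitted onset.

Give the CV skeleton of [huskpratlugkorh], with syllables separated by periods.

CVCC.CCVC.CVC.CVCC

The vowels are u, a, u, o — 4 nuclei, so 4 syllables.
σ1/σ2 boundary: cluster /skpr/ — the longest permitted-onset suffix is /pr/; onset = /pr/, preceding coda = /sk/.
σ2/σ3 boundary: cluster /tl/ — the longest permitted-onset suffix is /l/; onset = /l/, preceding coda = /t/.
σ3/σ4 boundary: /gk/; trying suffixes from longest down, /k/ is the first permitted one, so coda /g/ | onset /k/.
So the parse is husk.prat.lug.korh.
Mapping each syllable to C/V: /husk/ → CVCC, /prat/ → CCVC, /lug/ → CVC, /korh/ → CVCC.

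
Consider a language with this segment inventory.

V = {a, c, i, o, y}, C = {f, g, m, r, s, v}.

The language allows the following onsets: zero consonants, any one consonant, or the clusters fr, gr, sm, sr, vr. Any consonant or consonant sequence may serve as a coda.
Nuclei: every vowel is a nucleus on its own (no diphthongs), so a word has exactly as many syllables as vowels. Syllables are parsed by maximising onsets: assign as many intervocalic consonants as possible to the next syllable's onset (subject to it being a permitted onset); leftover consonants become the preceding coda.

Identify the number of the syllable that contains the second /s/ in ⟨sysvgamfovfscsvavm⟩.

Vowels present: y, a, o, c, a; each is a nucleus, giving 5 syllables.
σ1/σ2 boundary: /svg/ splits as /sv/ + /g/ (/g/ is the longest suffix that is a licit onset).
σ2/σ3 boundary: /mf/ — longest licit onset from the right is /f/, leaving /m/ as coda.
σ3/σ4 boundary: /vfs/; trying suffixes from longest down, /s/ is the first permitted one, so coda /vf/ | onset /s/.
σ4/σ5 boundary: /sv/; trying suffixes from longest down, /v/ is the first permitted one, so coda /s/ | onset /v/.
Syllabification: sysv.gam.fovf.scs.vavm.
The second /s/ is in the coda of syllable 1 (/sysv/).

1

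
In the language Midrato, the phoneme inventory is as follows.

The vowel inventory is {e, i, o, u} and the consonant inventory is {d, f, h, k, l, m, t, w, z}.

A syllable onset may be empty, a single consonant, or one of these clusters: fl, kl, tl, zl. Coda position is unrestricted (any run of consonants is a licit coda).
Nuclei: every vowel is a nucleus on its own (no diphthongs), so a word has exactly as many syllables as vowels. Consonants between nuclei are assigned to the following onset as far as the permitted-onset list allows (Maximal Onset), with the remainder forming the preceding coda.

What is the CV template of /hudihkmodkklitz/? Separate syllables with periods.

Nuclei (vowels): u, i, o, i → 4 syllables.
V1 /u/ – V2 /i/: /d/ → onset of the next syllable (single consonants are always licit onsets).
V2 /i/ – V3 /o/: cluster /hkm/ — the longest permitted-onset suffix is /m/; onset = /m/, preceding coda = /hk/.
V3 /o/ – V4 /i/: /dkkl/; trying suffixes from longest down, /kl/ is the first permitted one, so coda /dk/ | onset /kl/.
Syllabification: hu.dihk.modk.klitz.
Mapping each syllable to C/V: /hu/ → CV, /dihk/ → CVCC, /modk/ → CVCC, /klitz/ → CCVCC.

CV.CVCC.CVCC.CCVCC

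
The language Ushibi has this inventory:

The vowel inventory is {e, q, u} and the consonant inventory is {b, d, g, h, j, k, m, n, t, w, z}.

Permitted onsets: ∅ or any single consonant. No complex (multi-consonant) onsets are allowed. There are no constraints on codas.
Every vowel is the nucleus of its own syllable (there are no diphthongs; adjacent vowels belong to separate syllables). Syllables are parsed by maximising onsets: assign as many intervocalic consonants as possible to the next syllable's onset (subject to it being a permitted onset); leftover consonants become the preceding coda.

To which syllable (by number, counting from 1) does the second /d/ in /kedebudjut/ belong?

Nuclei (vowels): e, e, u, u → 4 syllables.
V1 /e/ – V2 /e/: /d/ is a single consonant, so it becomes the next onset.
V2 /e/ – V3 /u/: /b/ → onset of the next syllable (single consonants are always licit onsets).
V3 /u/ – V4 /u/: /dj/ — longest licit onset from the right is /j/, leaving /d/ as coda.
Result: ke.de.bud.jut.
The second /d/ is in the coda of syllable 3 (/bud/).

3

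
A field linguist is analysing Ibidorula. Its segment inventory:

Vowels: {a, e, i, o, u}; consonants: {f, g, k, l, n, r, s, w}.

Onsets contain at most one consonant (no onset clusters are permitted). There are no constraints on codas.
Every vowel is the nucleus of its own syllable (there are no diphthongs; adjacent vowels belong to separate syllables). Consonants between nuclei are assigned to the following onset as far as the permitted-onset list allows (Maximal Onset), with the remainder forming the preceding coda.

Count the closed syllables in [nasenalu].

0

The vowels are a, e, a, u — 4 nuclei, so 4 syllables.
/a…e/ gap (V1→V2): /s/ is a single consonant, so it becomes the next onset.
/e…a/ gap (V2→V3): just /n/ — single C goes to the following onset.
/a…u/ gap (V3→V4): /l/ is a single consonant, so it becomes the next onset.
Result: na.se.na.lu.
Classifying each syllable: /na/ (open), /se/ (open), /na/ (open), /lu/ (open).
Closed syllables: 0.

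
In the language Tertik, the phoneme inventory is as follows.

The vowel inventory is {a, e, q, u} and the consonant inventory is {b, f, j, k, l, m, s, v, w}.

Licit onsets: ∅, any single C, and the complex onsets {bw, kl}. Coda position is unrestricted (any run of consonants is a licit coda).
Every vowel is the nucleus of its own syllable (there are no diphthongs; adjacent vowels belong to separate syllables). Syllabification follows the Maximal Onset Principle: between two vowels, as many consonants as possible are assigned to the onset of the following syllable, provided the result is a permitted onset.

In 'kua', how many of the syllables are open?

2

Nuclei (vowels): u, a → 2 syllables.
σ1/σ2 boundary: no consonants, so the boundary falls immediately after /u/.
Syllabification: ku.a.
Classifying each syllable: /ku/ (open), /a/ (open).
Open syllables: 2.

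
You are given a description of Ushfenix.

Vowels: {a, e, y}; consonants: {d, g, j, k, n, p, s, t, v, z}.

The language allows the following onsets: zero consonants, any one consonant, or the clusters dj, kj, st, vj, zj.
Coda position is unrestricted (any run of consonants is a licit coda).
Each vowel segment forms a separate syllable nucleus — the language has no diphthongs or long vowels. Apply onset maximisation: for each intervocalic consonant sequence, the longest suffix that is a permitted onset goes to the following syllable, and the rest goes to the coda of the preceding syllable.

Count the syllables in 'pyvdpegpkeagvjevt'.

5

The vowels are y, e, e, a, e — 5 nuclei, so 5 syllables.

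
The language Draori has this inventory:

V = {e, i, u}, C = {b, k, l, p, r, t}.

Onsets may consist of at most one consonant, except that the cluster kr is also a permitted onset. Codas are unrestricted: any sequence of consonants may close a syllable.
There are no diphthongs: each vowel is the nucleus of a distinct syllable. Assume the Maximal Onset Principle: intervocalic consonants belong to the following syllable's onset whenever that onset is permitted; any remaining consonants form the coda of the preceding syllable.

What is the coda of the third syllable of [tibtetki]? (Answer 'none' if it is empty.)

none

Nuclei (vowels): i, e, i → 3 syllables.
/i…e/ gap (V1→V2): /bt/; trying suffixes from longest down, /t/ is the first permitted one, so coda /b/ | onset /t/.
/e…i/ gap (V2→V3): cluster /tk/ — the longest permitted-onset suffix is /k/; onset = /k/, preceding coda = /t/.
Syllabification: tib.tet.ki.
Syllable 3 is /ki/: onset /k/, nucleus /i/, coda ∅.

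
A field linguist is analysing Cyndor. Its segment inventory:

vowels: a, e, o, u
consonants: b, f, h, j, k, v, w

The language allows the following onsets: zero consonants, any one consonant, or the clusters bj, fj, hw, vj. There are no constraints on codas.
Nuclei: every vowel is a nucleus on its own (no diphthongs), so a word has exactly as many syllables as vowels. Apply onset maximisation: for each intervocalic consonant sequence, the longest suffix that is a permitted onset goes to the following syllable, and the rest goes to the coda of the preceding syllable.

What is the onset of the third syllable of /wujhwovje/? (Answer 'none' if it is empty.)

Nuclei (vowels): u, o, e → 3 syllables.
Between /u/ (V1) and /o/ (V2): /jhw/ — longest licit onset from the right is /hw/, leaving /j/ as coda.
Between /o/ (V2) and /e/ (V3): cluster /vj/ — /vj/ is itself a permitted onset, so the whole cluster goes right; preceding coda = ∅.
Result: wuj.hwo.vje.
Syllable 3 is /vje/: onset /vj/, nucleus /e/, coda ∅.

vj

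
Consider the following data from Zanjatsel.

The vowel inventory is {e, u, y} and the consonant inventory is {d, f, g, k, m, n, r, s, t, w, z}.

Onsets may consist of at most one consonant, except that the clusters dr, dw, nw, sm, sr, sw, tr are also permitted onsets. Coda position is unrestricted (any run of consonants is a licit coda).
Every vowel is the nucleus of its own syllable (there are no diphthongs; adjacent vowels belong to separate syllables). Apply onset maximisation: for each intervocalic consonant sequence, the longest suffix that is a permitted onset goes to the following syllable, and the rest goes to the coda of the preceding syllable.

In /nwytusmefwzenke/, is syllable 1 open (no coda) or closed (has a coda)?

open

Nuclei (vowels): y, u, e, e, e → 5 syllables.
Between /y/ (V1) and /u/ (V2): /t/ → onset of the next syllable (single consonants are always licit onsets).
Between /u/ (V2) and /e/ (V3): cluster /sm/ — /sm/ is itself a permitted onset, so the whole cluster goes right; preceding coda = ∅.
Between /e/ (V3) and /e/ (V4): /fwz/; trying suffixes from longest down, /z/ is the first permitted one, so coda /fw/ | onset /z/.
Between /e/ (V4) and /e/ (V5): /nk/; trying suffixes from longest down, /k/ is the first permitted one, so coda /n/ | onset /k/.
So the parse is nwy.tu.smefw.zen.ke.
Syllable 1 is /nwy/; it ends in its nucleus with no coda, so it is open.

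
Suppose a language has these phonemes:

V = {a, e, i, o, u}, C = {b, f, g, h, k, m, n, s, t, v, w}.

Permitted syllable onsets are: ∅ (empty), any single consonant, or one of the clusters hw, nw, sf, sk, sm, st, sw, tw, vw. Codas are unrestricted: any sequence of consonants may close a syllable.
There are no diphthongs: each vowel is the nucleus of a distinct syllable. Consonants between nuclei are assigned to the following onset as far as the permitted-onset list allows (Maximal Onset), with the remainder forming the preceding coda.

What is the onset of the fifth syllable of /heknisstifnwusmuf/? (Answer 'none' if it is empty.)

sm

Nuclei (vowels): e, i, i, u, u → 5 syllables.
/e…i/ gap (V1→V2): /kn/ splits as /k/ + /n/ (/n/ is the longest suffix that is a licit onset).
/i…i/ gap (V2→V3): /sst/ — longest licit onset from the right is /st/, leaving /s/ as coda.
/i…u/ gap (V3→V4): /fnw/; trying suffixes from longest down, /nw/ is the first permitted one, so coda /f/ | onset /nw/.
/u…u/ gap (V4→V5): cluster /sm/ — /sm/ is itself a permitted onset, so the whole cluster goes right; preceding coda = ∅.
Syllabification: hek.nis.stif.nwu.smuf.
Syllable 5 is /smuf/: onset /sm/, nucleus /u/, coda /f/.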